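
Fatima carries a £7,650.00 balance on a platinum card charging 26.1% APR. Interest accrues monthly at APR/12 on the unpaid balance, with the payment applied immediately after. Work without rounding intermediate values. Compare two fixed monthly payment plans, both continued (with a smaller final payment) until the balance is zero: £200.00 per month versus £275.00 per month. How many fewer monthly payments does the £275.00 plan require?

39 fewer payments

Monthly rate r = 26.1%/12 = 2.175% = 0.02175.
At £200.00/mo: n = ⌈−ln(1 − rB₀/P)/ln(1+r)⌉ = 83 payments (last £177.18); total interest = total paid − £7,650.00 = £8,927.18.
At £275.00/mo: 44 payments (last £48.49); total interest £4,223.49.
Payments saved = 83 − 44 = 39.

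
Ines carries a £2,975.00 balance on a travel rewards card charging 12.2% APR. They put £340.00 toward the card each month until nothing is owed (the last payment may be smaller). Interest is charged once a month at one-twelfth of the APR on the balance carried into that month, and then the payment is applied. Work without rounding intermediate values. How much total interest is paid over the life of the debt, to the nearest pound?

Monthly rate r = 12.2%/12 = 1.01667% = 0.0101667.
Payoff takes n = ⌈−ln(1 − rB₀/P)/ln(1+r)⌉ = ⌈9.210⌉ = 10 payments; the last is £71.83.
Total paid = 9·£340.00 + £71.83 = £3,131.83.
Total interest = total paid − principal = £3,131.83 − £2,975.00 = £156.83.

£157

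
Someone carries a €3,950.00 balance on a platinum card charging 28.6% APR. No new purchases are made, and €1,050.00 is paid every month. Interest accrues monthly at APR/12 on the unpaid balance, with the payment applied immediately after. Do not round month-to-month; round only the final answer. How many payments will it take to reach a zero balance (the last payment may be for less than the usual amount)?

4 months

Monthly rate r = 28.6%/12 = 2.38333% = 0.0238333.
Recurrence: B ← B·(1+r) − €1,050.00.
Month 1: interest €94.14; balance after payment €2,994.14.
Month 2: interest €71.36; balance after payment €2,015.50.
Month 3: interest €48.04; balance after payment €1,013.54.
Month 4: interest €24.16; balance after payment €0.00.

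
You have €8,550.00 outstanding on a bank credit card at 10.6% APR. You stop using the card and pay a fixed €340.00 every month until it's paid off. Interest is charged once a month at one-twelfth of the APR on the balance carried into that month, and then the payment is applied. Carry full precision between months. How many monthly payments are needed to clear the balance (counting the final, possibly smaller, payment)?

29 payments

Monthly rate r = 10.6%/12 = 0.883333% = 0.00883333.
Recurrence: B ← B·(1+r) − €340.00.
Month 1: interest €75.53; balance after payment €8,285.52.
Month 2: interest €73.19; balance after payment €8,018.71.
Closed form: n = −ln(1 − rB₀/P)/ln(1+r) = −ln(0.77787)/ln(1.00883) ≈ 28.563, so the balance reaches zero during payment 29.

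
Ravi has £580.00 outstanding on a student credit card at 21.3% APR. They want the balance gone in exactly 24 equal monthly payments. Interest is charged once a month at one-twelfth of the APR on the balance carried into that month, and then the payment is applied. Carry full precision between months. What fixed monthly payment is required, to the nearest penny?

Monthly rate r = 21.3%/12 = 1.775% = 0.01775.
Level-payment amortization: P = B₀·r / (1 − (1+r)^(−n)) = 580.00·0.01775 / (1 − 1.01775^(−24)).
Denominator 1 − (1+r)^(−24) = 0.344438659.
P = 10.295 / 0.344438659 ≈ 29.89.

£29.89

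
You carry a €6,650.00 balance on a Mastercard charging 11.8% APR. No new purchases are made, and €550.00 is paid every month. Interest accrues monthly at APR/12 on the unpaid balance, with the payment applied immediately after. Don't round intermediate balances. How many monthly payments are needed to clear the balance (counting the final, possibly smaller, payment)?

13 payments

Monthly rate r = 11.8%/12 = 0.983333% = 0.00983333.
Recurrence: B ← B·(1+r) − €550.00.
Month 1: interest €65.39; balance after payment €6,165.39.
Month 2: interest €60.63; balance after payment €5,676.02.
Closed form: n = −ln(1 − rB₀/P)/ln(1+r) = −ln(0.88111)/ln(1.00983) ≈ 12.935, so the balance reaches zero during payment 13.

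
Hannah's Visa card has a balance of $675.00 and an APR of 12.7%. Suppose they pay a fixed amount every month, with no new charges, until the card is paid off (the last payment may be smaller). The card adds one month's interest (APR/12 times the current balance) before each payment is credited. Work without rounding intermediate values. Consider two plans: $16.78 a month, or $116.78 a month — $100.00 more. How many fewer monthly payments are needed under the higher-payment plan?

Monthly rate r = 12.7%/12 = 1.05833% = 0.0105833.
At $16.78/mo: n = ⌈−ln(1 − rB₀/P)/ln(1+r)⌉ = 53 payments (last $11.52); total interest = total paid − $675.00 = $209.08.
At $116.78/mo: 6 payments (last $116.31); total interest $25.21.
Payments saved = 53 − 6 = 47.

47 fewer payments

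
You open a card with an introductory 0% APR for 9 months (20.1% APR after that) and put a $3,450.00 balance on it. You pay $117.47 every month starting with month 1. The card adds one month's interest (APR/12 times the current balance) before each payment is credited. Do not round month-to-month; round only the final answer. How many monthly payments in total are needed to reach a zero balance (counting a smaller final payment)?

Promo months 1–9 at r₀ = 0%/12 = 0; months 10+ at r₁ = 20.1%/12 = 0.01675.
After month 9 (no interest yet): B = $3,450.00 − 9·$117.47 = $2,392.77.
Then at r₁ with $117.47/mo: n₂ = −ln(1 − r₁·B/P)/ln(1+r₁) ≈ 25.12 → 26 more payments.

35 months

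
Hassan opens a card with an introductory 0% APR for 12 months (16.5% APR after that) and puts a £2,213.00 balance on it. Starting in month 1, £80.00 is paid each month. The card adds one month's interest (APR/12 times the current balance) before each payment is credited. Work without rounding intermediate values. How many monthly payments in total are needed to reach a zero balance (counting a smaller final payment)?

Promo months 1–12 at r₀ = 0%/12 = 0; months 13+ at r₁ = 16.5%/12 = 0.01375.
After month 12 (no interest yet): B = £2,213.00 − 12·£80.00 = £1,253.00.
Then at r₁ with £80.00/mo: n₂ = −ln(1 − r₁·B/P)/ln(1+r₁) ≈ 17.76 → 18 more payments.

30 months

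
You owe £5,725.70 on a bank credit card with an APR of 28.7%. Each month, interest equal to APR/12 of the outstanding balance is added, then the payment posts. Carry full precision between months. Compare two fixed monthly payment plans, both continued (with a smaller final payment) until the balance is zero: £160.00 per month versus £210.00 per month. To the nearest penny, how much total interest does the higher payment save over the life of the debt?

£3,731.56

Monthly rate r = 28.7%/12 = 2.39167% = 0.0239167.
At £160.00/mo: n = ⌈−ln(1 − rB₀/P)/ln(1+r)⌉ = 82 payments (last £153.16); total interest = total paid − £5,725.70 = £7,387.46.
At £210.00/mo: 45 payments (last £141.60); total interest £3,655.90.
Interest saved = £7,387.46 − £3,655.90 = £3,731.56.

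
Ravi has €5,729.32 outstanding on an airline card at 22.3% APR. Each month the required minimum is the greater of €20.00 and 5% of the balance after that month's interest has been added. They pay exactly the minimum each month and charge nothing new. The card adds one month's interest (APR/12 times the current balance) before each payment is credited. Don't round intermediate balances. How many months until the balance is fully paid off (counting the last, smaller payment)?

Monthly rate r = 22.3%/12 = 1.85833% = 0.0185833.
While 5% of the post-interest balance exceeds €20.00, each month B ← (B·(1+r))·(1 − 0.05), i.e. B shrinks by the factor (1+r)·0.95 = 0.96765.
This holds for months 1–82. Entering month 83 the balance is €386.51; 5% of the post-interest balance is now below €20.00, so the flat €20.00 minimum applies from here.
From month 83 a fixed €20.00 at rate r clears €386.51 in 25 more payments. Total: 82 + 25 = 107 months.

107 months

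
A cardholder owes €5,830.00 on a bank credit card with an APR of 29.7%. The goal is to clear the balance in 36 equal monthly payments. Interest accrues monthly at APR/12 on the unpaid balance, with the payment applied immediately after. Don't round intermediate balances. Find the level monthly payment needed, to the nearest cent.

Monthly rate r = 29.7%/12 = 2.475% = 0.02475.
Level-payment amortization: P = B₀·r / (1 − (1+r)^(−n)) = 5830.00·0.02475 / (1 − 1.02475^(−36)).
Denominator 1 − (1+r)^(−36) = 0.585280336.
P = 144.292 / 0.585280336 ≈ 246.54.

€246.54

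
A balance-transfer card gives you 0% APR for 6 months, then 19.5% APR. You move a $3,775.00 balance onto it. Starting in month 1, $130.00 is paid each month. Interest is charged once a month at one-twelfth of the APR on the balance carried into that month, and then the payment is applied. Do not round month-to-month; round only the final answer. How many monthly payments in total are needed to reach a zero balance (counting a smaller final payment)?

36 payments

Promo months 1–6 at r₀ = 0%/12 = 0; months 7+ at r₁ = 19.5%/12 = 0.01625.
After month 6 (no interest yet): B = $3,775.00 − 6·$130.00 = $2,995.00.
Then at r₁ with $130.00/mo: n₂ = −ln(1 − r₁·B/P)/ln(1+r₁) ≈ 29.10 → 30 more payments.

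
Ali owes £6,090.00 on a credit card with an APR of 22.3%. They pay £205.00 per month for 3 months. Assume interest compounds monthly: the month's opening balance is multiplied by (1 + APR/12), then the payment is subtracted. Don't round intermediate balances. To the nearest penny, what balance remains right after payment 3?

Monthly rate r = 22.3%/12 = 1.85833% = 0.0185833.
Each month: B ← B·(1+r) − £205.00.
Month 1: interest £113.17; balance after payment £5,998.17.
Month 2: interest £111.47; balance after payment £5,904.64.
Month 3: interest £109.73; balance after payment £5,809.37.

£5,809.37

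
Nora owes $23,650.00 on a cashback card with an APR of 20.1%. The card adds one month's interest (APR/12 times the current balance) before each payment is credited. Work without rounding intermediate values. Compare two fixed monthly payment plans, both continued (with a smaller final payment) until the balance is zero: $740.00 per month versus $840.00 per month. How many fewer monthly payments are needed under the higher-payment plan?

Monthly rate r = 20.1%/12 = 1.675% = 0.01675.
At $740.00/mo: n = ⌈−ln(1 − rB₀/P)/ln(1+r)⌉ = 47 payments (last $102.75); total interest = total paid − $23,650.00 = $10,492.75.
At $840.00/mo: 39 payments (last $338.41); total interest $8,608.41.
Payments saved = 47 − 39 = 8.

8 fewer payments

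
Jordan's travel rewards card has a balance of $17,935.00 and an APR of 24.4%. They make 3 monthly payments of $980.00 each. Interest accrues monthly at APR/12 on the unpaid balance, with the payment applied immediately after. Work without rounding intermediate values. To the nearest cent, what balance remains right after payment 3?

$16,051.25

Monthly rate r = 24.4%/12 = 2.03333% = 0.0203333.
Each month: B ← B·(1+r) − $980.00.
Month 1: interest $364.68; balance after payment $17,319.68.
Month 2: interest $352.17; balance after payment $16,691.85.
Month 3: interest $339.40; balance after payment $16,051.25.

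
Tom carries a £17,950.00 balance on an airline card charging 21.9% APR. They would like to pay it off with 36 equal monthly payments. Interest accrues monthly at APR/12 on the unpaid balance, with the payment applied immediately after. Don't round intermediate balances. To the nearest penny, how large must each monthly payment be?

£684.59

Monthly rate r = 21.9%/12 = 1.825% = 0.01825.
Level-payment amortization: P = B₀·r / (1 − (1+r)^(−n)) = 17950.00·0.01825 / (1 − 1.01825^(−36)).
Denominator 1 − (1+r)^(−36) = 0.478516076.
P = 327.587 / 0.478516076 ≈ 684.59.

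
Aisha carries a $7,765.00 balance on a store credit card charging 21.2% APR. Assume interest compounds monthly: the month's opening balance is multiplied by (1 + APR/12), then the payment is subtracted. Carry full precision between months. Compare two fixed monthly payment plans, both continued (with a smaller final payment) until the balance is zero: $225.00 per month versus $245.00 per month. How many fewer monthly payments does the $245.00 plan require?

7 fewer payments

Monthly rate r = 21.2%/12 = 1.76667% = 0.0176667.
At $225.00/mo: n = ⌈−ln(1 − rB₀/P)/ln(1+r)⌉ = 54 payments (last $163.20); total interest = total paid − $7,765.00 = $4,323.20.
At $245.00/mo: 47 payments (last $213.44); total interest $3,718.44.
Payments saved = 54 − 47 = 7.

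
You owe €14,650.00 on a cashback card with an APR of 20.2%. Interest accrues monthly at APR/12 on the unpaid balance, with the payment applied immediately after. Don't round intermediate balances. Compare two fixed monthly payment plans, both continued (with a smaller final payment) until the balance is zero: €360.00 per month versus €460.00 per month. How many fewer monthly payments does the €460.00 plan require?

Monthly rate r = 20.2%/12 = 1.68333% = 0.0168333.
At €360.00/mo: n = ⌈−ln(1 − rB₀/P)/ln(1+r)⌉ = 70 payments (last €74.33); total interest = total paid − €14,650.00 = €10,264.33.
At €460.00/mo: 47 payments (last €5.81); total interest €6,515.81.
Payments saved = 70 − 47 = 23.

23 fewer payments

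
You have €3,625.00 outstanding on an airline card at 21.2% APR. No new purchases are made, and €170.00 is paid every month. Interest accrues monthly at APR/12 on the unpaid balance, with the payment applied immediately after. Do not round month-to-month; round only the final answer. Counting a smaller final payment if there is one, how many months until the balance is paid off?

Monthly rate r = 21.2%/12 = 1.76667% = 0.0176667.
Recurrence: B ← B·(1+r) − €170.00.
Month 1: interest €64.04; balance after payment €3,519.04.
Month 2: interest €62.17; balance after payment €3,411.21.
Closed form: n = −ln(1 − rB₀/P)/ln(1+r) = −ln(0.62328)/ln(1.01767) ≈ 26.995, so the balance reaches zero during payment 27.

27 payments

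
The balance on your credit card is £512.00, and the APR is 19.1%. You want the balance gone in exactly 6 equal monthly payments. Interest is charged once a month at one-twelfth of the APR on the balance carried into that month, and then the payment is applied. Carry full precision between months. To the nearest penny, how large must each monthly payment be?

Monthly rate r = 19.1%/12 = 1.59167% = 0.0159167.
Level-payment amortization: P = B₀·r / (1 − (1+r)^(−n)) = 512.00·0.0159167 / (1 − 1.01592^(−6)).
Denominator 1 − (1+r)^(−6) = 0.0903978281.
P = 8.14933 / 0.0903978281 ≈ 90.15.

£90.15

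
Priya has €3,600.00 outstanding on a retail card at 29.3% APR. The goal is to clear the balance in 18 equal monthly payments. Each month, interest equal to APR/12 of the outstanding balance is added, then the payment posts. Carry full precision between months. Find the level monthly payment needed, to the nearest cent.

€249.55

Monthly rate r = 29.3%/12 = 2.44167% = 0.0244167.
Level-payment amortization: P = B₀·r / (1 − (1+r)^(−n)) = 3600.00·0.0244167 / (1 − 1.02442^(−18)).
Denominator 1 − (1+r)^(−18) = 0.352230404.
P = 87.9 / 0.352230404 ≈ 249.55.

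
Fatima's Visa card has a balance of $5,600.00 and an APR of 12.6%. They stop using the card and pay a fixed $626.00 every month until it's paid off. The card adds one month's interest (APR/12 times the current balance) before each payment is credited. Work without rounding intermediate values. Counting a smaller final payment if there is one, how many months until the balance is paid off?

10 months

Monthly rate r = 12.6%/12 = 1.05% = 0.0105.
Recurrence: B ← B·(1+r) − $626.00.
Month 1: interest $58.80; balance after payment $5,032.80.
Month 2: interest $52.84; balance after payment $4,459.64.
Closed form: n = −ln(1 − rB₀/P)/ln(1+r) = −ln(0.90607)/ln(1.0105) ≈ 9.443, so the balance reaches zero during payment 10.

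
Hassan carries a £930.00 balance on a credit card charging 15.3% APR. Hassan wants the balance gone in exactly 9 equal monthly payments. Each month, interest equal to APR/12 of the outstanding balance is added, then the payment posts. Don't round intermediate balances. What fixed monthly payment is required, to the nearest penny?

Monthly rate r = 15.3%/12 = 1.275% = 0.01275.
Level-payment amortization: P = B₀·r / (1 − (1+r)^(−n)) = 930.00·0.01275 / (1 − 1.01275^(−9)).
Denominator 1 − (1+r)^(−9) = 0.107764018.
P = 11.8575 / 0.107764018 ≈ 110.03.

£110.03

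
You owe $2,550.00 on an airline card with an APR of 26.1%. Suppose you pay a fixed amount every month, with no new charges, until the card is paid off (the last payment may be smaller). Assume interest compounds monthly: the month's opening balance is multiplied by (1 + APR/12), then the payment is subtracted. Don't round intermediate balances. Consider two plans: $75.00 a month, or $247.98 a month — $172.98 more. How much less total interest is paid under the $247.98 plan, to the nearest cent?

$1,770.78

Monthly rate r = 26.1%/12 = 2.175% = 0.02175.
At $75.00/mo: n = ⌈−ln(1 − rB₀/P)/ln(1+r)⌉ = 63 payments (last $38.92); total interest = total paid − $2,550.00 = $2,138.92.
At $247.98/mo: 12 payments (last $190.36); total interest $368.14.
Interest saved = $2,138.92 − $368.14 = $1,770.78.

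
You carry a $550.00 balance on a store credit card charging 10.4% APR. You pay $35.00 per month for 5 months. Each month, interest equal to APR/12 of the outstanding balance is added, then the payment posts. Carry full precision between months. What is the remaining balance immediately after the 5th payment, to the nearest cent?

Monthly rate r = 10.4%/12 = 0.866667% = 0.00866667.
Each month: B ← B·(1+r) − $35.00.
Month 1: interest $4.77; balance after payment $519.77.
Month 2: interest $4.50; balance after payment $489.27.
Month 3: interest $4.24; balance after payment $458.51.
Month 4: interest $3.97; balance after payment $427.49.
Month 5: interest $3.70; balance after payment $396.19.

$396.19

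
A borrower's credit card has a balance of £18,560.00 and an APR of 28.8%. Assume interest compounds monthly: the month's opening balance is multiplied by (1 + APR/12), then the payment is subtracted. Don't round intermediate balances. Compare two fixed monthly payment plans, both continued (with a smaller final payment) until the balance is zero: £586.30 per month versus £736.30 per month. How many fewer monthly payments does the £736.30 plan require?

21 fewer payments

Monthly rate r = 28.8%/12 = 2.4% = 0.024.
At £586.30/mo: n = ⌈−ln(1 − rB₀/P)/ln(1+r)⌉ = 61 payments (last £76.77); total interest = total paid − £18,560.00 = £16,694.77.
At £736.30/mo: 40 payments (last £120.75); total interest £10,276.45.
Payments saved = 61 − 40 = 21.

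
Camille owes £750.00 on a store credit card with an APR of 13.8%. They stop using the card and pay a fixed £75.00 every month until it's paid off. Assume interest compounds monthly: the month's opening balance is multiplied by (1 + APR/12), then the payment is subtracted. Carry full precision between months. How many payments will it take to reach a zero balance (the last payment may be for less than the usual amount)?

Monthly rate r = 13.8%/12 = 1.15% = 0.0115.
Recurrence: B ← B·(1+r) − £75.00.
Month 1: interest £8.62; balance after payment £683.62.
Month 2: interest £7.86; balance after payment £616.49.
Closed form: n = −ln(1 − rB₀/P)/ln(1+r) = −ln(0.885)/ln(1.0115) ≈ 10.684, so the balance reaches zero during payment 11.

11 payments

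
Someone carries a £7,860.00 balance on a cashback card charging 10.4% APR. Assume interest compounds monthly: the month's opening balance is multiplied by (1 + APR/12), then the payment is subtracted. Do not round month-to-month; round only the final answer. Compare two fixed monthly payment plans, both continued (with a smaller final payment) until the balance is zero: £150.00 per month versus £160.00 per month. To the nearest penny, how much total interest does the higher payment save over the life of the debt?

£238.27

Monthly rate r = 10.4%/12 = 0.866667% = 0.00866667.
At £150.00/mo: n = ⌈−ln(1 − rB₀/P)/ln(1+r)⌉ = 71 payments (last £23.16); total interest = total paid − £7,860.00 = £2,663.16.
At £160.00/mo: 65 payments (last £44.89); total interest £2,424.89.
Interest saved = £2,663.16 − £2,424.89 = £238.27.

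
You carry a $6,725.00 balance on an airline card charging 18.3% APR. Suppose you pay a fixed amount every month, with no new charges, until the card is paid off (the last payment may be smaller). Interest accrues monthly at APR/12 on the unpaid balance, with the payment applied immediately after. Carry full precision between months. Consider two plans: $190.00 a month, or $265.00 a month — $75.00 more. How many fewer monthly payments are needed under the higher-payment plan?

Monthly rate r = 18.3%/12 = 1.525% = 0.01525.
At $190.00/mo: n = ⌈−ln(1 − rB₀/P)/ln(1+r)⌉ = 52 payments (last $52.37); total interest = total paid − $6,725.00 = $3,017.37.
At $265.00/mo: 33 payments (last $89.42); total interest $1,844.42.
Payments saved = 52 − 33 = 19.

19 fewer payments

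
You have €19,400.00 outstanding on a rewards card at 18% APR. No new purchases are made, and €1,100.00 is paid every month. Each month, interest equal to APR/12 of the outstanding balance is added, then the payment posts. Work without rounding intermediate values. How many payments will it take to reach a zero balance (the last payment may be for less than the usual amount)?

Monthly rate r = 18%/12 = 1.5% = 0.015.
Recurrence: B ← B·(1+r) − €1,100.00.
Month 1: interest €291.00; balance after payment €18,591.00.
Month 2: interest €278.87; balance after payment €17,769.87.
Closed form: n = −ln(1 − rB₀/P)/ln(1+r) = −ln(0.73545)/ln(1.015) ≈ 20.638, so the balance reaches zero during payment 21.

21 months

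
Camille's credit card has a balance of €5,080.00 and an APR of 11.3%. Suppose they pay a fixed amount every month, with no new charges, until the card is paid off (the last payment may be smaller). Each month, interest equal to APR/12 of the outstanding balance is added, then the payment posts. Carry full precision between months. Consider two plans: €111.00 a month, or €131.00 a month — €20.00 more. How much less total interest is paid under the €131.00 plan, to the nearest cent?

Monthly rate r = 11.3%/12 = 0.941667% = 0.00941667.
At €111.00/mo: n = ⌈−ln(1 − rB₀/P)/ln(1+r)⌉ = 61 payments (last €17.24); total interest = total paid − €5,080.00 = €1,597.24.
At €131.00/mo: 49 payments (last €63.13); total interest €1,271.13.
Interest saved = €1,597.24 − €1,271.13 = €326.11.

€326.11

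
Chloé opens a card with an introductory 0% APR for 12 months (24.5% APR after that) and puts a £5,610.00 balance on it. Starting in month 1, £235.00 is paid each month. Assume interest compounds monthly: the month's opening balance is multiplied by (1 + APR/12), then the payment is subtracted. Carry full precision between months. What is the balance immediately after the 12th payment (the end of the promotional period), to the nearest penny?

Promo months 1–12 at r₀ = 0%/12 = 0; months 13+ at r₁ = 24.5%/12 = 0.0204167.
After month 12 (no interest yet): B = £5,610.00 − 12·£235.00 = £2,790.00.

£2,790.00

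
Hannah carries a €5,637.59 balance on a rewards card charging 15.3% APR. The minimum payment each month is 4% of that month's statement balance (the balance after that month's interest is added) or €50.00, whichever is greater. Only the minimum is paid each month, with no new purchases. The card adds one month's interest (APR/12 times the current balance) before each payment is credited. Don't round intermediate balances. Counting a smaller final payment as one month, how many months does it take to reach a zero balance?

84 months

Monthly rate r = 15.3%/12 = 1.275% = 0.01275.
While 4% of the post-interest balance exceeds €50.00, each month B ← (B·(1+r))·(1 − 0.04), i.e. B shrinks by the factor (1+r)·0.96 = 0.97224.
This holds for months 1–54. Entering month 55 the balance is €1,232.71; 4% of the post-interest balance is now below €50.00, so the flat €50.00 minimum applies from here.
From month 55 a fixed €50.00 at rate r clears €1,232.71 in 30 more payments. Total: 54 + 30 = 84 months.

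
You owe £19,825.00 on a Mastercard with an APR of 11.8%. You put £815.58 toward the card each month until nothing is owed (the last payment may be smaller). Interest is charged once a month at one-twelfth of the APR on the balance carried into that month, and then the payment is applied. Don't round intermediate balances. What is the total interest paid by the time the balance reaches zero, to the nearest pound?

£2,942

Monthly rate r = 11.8%/12 = 0.983333% = 0.00983333.
Payoff takes n = ⌈−ln(1 − rB₀/P)/ln(1+r)⌉ = ⌈27.915⌉ = 28 payments; the last is £746.65.
Total paid = 27·£815.58 + £746.65 = £22,767.31.
Total interest = total paid − principal = £22,767.31 − £19,825.00 = £2,942.31.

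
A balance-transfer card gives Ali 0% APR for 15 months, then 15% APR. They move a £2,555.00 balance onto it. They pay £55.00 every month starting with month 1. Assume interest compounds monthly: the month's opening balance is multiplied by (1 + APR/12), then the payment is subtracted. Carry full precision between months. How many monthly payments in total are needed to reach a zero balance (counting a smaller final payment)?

56 months

Promo months 1–15 at r₀ = 0%/12 = 0; months 16+ at r₁ = 15%/12 = 0.0125.
After month 15 (no interest yet): B = £2,555.00 − 15·£55.00 = £1,730.00.
Then at r₁ with £55.00/mo: n₂ = −ln(1 − r₁·B/P)/ln(1+r₁) ≈ 40.21 → 41 more payments.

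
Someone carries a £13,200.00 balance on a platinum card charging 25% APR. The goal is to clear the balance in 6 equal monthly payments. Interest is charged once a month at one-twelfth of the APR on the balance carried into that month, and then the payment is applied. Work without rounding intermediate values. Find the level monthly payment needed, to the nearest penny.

£2,363.17

Monthly rate r = 25%/12 = 2.08333% = 0.0208333.
Level-payment amortization: P = B₀·r / (1 − (1+r)^(−n)) = 13200.00·0.0208333 / (1 − 1.02083^(−6)).
Denominator 1 − (1+r)^(−6) = 0.116368999.
P = 275 / 0.116368999 ≈ 2363.17.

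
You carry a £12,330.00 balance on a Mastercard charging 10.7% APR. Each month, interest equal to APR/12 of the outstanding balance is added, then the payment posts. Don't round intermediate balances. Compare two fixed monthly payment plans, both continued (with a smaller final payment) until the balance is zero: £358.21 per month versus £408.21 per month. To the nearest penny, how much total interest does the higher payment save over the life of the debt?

£363.97

Monthly rate r = 10.7%/12 = 0.891667% = 0.00891667.
At £358.21/mo: n = ⌈−ln(1 − rB₀/P)/ln(1+r)⌉ = 42 payments (last £107.25); total interest = total paid − £12,330.00 = £2,463.86.
At £408.21/mo: 36 payments (last £142.54); total interest £2,099.89.
Interest saved = £2,463.86 − £2,099.89 = £363.97.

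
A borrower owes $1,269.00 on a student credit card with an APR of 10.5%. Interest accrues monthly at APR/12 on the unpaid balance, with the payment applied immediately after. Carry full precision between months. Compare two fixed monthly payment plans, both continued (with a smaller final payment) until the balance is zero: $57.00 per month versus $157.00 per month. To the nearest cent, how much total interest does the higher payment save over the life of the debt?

$95.60

Monthly rate r = 10.5%/12 = 0.875% = 0.00875.
At $57.00/mo: n = ⌈−ln(1 − rB₀/P)/ln(1+r)⌉ = 25 payments (last $49.63); total interest = total paid − $1,269.00 = $148.63.
At $157.00/mo: 9 payments (last $66.03); total interest $53.03.
Interest saved = $148.63 − $53.03 = $95.60.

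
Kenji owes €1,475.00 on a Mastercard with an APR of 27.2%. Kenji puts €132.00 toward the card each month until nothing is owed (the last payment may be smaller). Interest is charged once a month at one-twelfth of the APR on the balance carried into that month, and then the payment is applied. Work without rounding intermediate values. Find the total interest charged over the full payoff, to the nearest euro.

€245

Monthly rate r = 27.2%/12 = 2.26667% = 0.0226667.
Payoff takes n = ⌈−ln(1 − rB₀/P)/ln(1+r)⌉ = ⌈13.031⌉ = 14 payments; the last is €4.12.
Total paid = 13·€132.00 + €4.12 = €1,720.12.
Total interest = total paid − principal = €1,720.12 − €1,475.00 = €245.12.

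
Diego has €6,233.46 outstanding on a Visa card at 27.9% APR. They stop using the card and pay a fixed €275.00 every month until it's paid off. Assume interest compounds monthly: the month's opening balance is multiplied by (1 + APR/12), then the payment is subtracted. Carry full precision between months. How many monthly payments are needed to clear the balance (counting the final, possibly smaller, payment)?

33 payments

Monthly rate r = 27.9%/12 = 2.325% = 0.02325.
Recurrence: B ← B·(1+r) − €275.00.
Month 1: interest €144.93; balance after payment €6,103.39.
Month 2: interest €141.90; balance after payment €5,970.29.
Closed form: n = −ln(1 − rB₀/P)/ln(1+r) = −ln(0.47299)/ln(1.02325) ≈ 32.574, so the balance reaches zero during payment 33.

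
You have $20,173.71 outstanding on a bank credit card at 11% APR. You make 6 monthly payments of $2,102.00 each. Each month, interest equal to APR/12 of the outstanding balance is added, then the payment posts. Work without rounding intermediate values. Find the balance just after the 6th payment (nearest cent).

$8,404.42

Monthly rate r = 11%/12 = 0.916667% = 0.00916667.
Each month: B ← B·(1+r) − $2,102.00.
Month 1: interest $184.93; balance after payment $18,256.64.
Month 2: interest $167.35; balance after payment $16,321.99.
Month 3: interest $149.62; balance after payment $14,369.61.
Month 4: interest $131.72; balance after payment $12,399.33.
Month 5: interest $113.66; balance after payment $10,410.99.
Month 6: interest $95.43; balance after payment $8,404.42.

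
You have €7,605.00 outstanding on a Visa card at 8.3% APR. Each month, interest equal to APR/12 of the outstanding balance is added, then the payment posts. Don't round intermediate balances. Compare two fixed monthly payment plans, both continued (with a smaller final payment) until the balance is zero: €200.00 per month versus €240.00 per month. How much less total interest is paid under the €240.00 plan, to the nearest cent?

Monthly rate r = 8.3%/12 = 0.691667% = 0.00691667.
At €200.00/mo: n = ⌈−ln(1 − rB₀/P)/ln(1+r)⌉ = 45 payments (last €54.98); total interest = total paid − €7,605.00 = €1,249.98.
At €240.00/mo: 36 payments (last €214.22); total interest €1,009.22.
Interest saved = €1,249.98 − €1,009.22 = €240.76.

€240.76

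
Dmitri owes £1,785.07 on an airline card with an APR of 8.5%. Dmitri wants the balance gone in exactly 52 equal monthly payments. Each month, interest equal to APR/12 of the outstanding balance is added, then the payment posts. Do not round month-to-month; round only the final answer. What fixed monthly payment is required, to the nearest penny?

Monthly rate r = 8.5%/12 = 0.708333% = 0.00708333.
Level-payment amortization: P = B₀·r / (1 − (1+r)^(−n)) = 1785.07·0.00708333 / (1 − 1.00708^(−52)).
Denominator 1 − (1+r)^(−52) = 0.307214566.
P = 12.6442 / 0.307214566 ≈ 41.16.

£41.16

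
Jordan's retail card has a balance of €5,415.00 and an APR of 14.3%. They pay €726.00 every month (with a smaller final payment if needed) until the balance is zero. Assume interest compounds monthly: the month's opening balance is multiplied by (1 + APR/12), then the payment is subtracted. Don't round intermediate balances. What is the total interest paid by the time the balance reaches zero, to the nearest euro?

€290

Monthly rate r = 14.3%/12 = 1.19167% = 0.0119167.
Payoff takes n = ⌈−ln(1 − rB₀/P)/ln(1+r)⌉ = ⌈7.858⌉ = 8 payments; the last is €623.18.
Total paid = 7·€726.00 + €623.18 = €5,705.18.
Total interest = total paid − principal = €5,705.18 − €5,415.00 = €290.18.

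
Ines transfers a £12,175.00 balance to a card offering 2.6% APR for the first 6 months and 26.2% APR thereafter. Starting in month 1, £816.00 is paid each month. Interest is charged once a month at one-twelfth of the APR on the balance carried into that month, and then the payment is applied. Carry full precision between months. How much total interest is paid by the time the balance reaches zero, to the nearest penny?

£1,073.21

Promo months 1–6 at r₀ = 2.6%/12 = 0.00216667; months 7+ at r₁ = 26.2%/12 = 0.0218333.
After month 6: iterate B ← B·(1+r₀) − £816.00 for 6 months → £7,411.54.
Then at r₁ with £816.00/mo: n₂ = −ln(1 − r₁·B/P)/ln(1+r₁) ≈ 10.23 → 11 more payments.
Total paid = 16·£816.00 + £192.21 = £13,248.21; interest = £13,248.21 − £12,175.00 = £1,073.21.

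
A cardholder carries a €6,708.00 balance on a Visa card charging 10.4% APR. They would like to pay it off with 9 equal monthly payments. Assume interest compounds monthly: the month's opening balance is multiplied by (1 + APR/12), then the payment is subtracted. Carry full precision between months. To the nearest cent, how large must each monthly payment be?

€778.00

Monthly rate r = 10.4%/12 = 0.866667% = 0.00866667.
Level-payment amortization: P = B₀·r / (1 − (1+r)^(−n)) = 6708.00·0.00866667 / (1 − 1.00867^(−9)).
Denominator 1 − (1+r)^(−9) = 0.0747246779.
P = 58.136 / 0.0747246779 ≈ 778.00.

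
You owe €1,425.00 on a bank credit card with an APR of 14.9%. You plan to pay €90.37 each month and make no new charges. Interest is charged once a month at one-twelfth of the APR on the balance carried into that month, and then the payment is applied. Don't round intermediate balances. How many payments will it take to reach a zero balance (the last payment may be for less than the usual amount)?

Monthly rate r = 14.9%/12 = 1.24167% = 0.0124167.
Recurrence: B ← B·(1+r) − €90.37.
Month 1: interest €17.69; balance after payment €1,352.32.
Month 2: interest €16.79; balance after payment €1,278.75.
Closed form: n = −ln(1 − rB₀/P)/ln(1+r) = −ln(0.80421)/ln(1.01242) ≈ 17.658, so the balance reaches zero during payment 18.

18 payments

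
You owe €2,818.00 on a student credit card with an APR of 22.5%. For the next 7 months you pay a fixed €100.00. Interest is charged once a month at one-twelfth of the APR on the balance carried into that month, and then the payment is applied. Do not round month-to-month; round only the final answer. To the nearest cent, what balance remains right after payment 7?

Monthly rate r = 22.5%/12 = 1.875% = 0.01875.
Each month: B ← B·(1+r) − €100.00.
Month 1: interest €52.84; balance after payment €2,770.84.
Month 2: interest €51.95; balance after payment €2,722.79.
Month 3: interest €51.05; balance after payment €2,673.84.
Month 4: interest €50.13; balance after payment €2,623.98.
Month 5: interest €49.20; balance after payment €2,573.18.
Month 6: interest €48.25; balance after payment €2,521.42.
Month 7: interest €47.28; balance after payment €2,468.70.

€2,468.70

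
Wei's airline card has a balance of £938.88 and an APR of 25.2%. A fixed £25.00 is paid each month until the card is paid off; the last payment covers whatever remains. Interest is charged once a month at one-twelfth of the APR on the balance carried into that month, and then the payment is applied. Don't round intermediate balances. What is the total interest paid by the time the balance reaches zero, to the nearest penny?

£930.86

Monthly rate r = 25.2%/12 = 2.1% = 0.021.
Payoff takes n = ⌈−ln(1 − rB₀/P)/ln(1+r)⌉ = ⌈74.788⌉ = 75 payments; the last is £19.74.
Total paid = 74·£25.00 + £19.74 = £1,869.74.
Total interest = total paid − principal = £1,869.74 − £938.88 = £930.86.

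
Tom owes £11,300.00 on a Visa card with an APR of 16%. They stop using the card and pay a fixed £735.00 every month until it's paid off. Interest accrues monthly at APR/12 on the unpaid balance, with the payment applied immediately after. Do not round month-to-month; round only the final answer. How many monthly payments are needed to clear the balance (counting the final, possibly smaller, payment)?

Monthly rate r = 16%/12 = 1.33333% = 0.0133333.
Recurrence: B ← B·(1+r) − £735.00.
Month 1: interest £150.67; balance after payment £10,715.67.
Month 2: interest £142.88; balance after payment £10,123.54.
Closed form: n = −ln(1 − rB₀/P)/ln(1+r) = −ln(0.79501)/ln(1.01333) ≈ 17.319, so the balance reaches zero during payment 18.

18 payments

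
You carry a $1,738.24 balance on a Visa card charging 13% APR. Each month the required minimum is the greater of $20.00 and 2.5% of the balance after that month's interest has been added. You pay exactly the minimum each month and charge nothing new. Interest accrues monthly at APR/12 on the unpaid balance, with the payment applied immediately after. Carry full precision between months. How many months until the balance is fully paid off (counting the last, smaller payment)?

107 months

Monthly rate r = 13%/12 = 1.08333% = 0.0108333.
While 2.5% of the post-interest balance exceeds $20.00, each month B ← (B·(1+r))·(1 − 0.025), i.e. B shrinks by the factor (1+r)·0.975 = 0.98556.
This holds for months 1–55. Entering month 56 the balance is $781.16; 2.5% of the post-interest balance is now below $20.00, so the flat $20.00 minimum applies from here.
From month 56 a fixed $20.00 at rate r clears $781.16 in 52 more payments. Total: 55 + 52 = 107 months.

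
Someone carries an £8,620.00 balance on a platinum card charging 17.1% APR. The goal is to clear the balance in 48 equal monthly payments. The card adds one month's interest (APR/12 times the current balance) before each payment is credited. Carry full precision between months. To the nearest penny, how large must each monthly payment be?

Monthly rate r = 17.1%/12 = 1.425% = 0.01425.
Level-payment amortization: P = B₀·r / (1 − (1+r)^(−n)) = 8620.00·0.01425 / (1 − 1.01425^(−48)).
Denominator 1 − (1+r)^(−48) = 0.492963512.
P = 122.835 / 0.492963512 ≈ 249.18.

£249.18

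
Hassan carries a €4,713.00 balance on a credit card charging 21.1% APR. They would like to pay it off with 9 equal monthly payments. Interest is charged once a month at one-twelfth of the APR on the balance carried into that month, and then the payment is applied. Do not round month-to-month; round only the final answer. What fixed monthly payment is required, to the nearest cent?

Monthly rate r = 21.1%/12 = 1.75833% = 0.0175833.
Level-payment amortization: P = B₀·r / (1 − (1+r)^(−n)) = 4713.00·0.0175833 / (1 − 1.01758^(−9)).
Denominator 1 − (1+r)^(−9) = 0.145188939.
P = 82.8703 / 0.145188939 ≈ 570.78.

€570.78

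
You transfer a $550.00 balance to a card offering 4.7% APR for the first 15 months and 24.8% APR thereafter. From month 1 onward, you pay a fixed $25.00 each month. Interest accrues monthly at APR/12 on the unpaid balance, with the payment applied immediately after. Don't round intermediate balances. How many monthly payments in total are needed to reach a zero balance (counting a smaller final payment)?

Promo months 1–15 at r₀ = 4.7%/12 = 0.00391667; months 16+ at r₁ = 24.8%/12 = 0.0206667.
After month 15: iterate B ← B·(1+r₀) − $25.00 for 15 months → $197.76.
Then at r₁ with $25.00/mo: n₂ = −ln(1 − r₁·B/P)/ln(1+r₁) ≈ 8.73 → 9 more payments.

24 months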